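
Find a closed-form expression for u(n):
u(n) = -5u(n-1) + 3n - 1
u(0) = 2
First-order linear with linear forcing.
Homogeneous solution: u_h(n) = A·(-5)^n.
Try particular u_p(n) = pn + q. Substituting:
  pn + q = -5(p(n-1) + q) + 3n - 1.
Matching the n-coefficient: p = -5p + 3 ⇒ p = \frac{1}{2}.
Matching constants: q = 5p - 5q - 1 ⇒ q = \frac{1}{4}.
General: u(n) = A·(-5)^n + \frac{n}{2} + \frac{1}{4}.
Apply u(0) = 2: A + \frac{1}{4} = 2 ⇒ A = \frac{7}{4}.
So u(n) = \frac{7 \left(-5\right)^{n}}{4} + \frac{n}{2} + \frac{1}{4}.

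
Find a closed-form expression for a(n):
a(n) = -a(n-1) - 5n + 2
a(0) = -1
First-order linear with linear forcing.
Homogeneous solution: a_h(n) = A·(-1)^n.
Try particular a_p(n) = pn + q. Substituting:
  pn + q = -(p(n-1) + q) - 5n + 2.
Matching the n-coefficient: p = -p - 5 ⇒ p = - \frac{5}{2}.
Matching constants: q = p - q + 2 ⇒ q = - \frac{1}{4}.
General: a(n) = A·(-1)^n - \frac{5 n}{2} - \frac{1}{4}.
Apply a(0) = -1: A - \frac{1}{4} = -1 ⇒ A = - \frac{3}{4}.
So a(n) = - \frac{3 \left(-1\right)^{n}}{4} - \frac{5 n}{2} - \frac{1}{4}.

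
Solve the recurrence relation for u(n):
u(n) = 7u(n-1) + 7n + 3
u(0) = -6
First-order linear with linear forcing.
Homogeneous solution: u_h(n) = A·(7)^n.
Try particular u_p(n) = pn + q. Substituting:
  pn + q = 7(p(n-1) + q) + 7n + 3.
Matching the n-coefficient: p = 7p + 7 ⇒ p = - \frac{7}{6}.
Matching constants: q = -7p + 7q + 3 ⇒ q = - \frac{67}{36}.
General: u(n) = A·(7)^n - \frac{7 n}{6} - \frac{67}{36}.
Apply u(0) = -6: A - \frac{67}{36} = -6 ⇒ A = - \frac{149}{36}.
So u(n) = - \frac{149 \cdot 7^{n}}{36} - \frac{7 n}{6} - \frac{67}{36}.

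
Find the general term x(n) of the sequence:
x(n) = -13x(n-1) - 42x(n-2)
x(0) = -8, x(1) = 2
Characteristic equation: x² + 13x + 42 = 0, which factors as (x - (-6))(x - (-7)) = 0.
Roots r₁ = -6, r₂ = -7 (distinct).
General solution: x(n) = A·(-6)^n + B·(-7)^n.
From x(0) = -8: A + B = -8.
From x(1) = 2: -6A - 7B = 2.
Solving: A = -54, B = 46.
So x(n) = - 54 \left(-6\right)^{n} + 46 \left(-7\right)^{n}.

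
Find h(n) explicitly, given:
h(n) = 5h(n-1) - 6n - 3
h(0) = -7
First-order linear with linear forcing.
Homogeneous solution: h_h(n) = A·(5)^n.
Try particular h_p(n) = pn + q. Substituting:
  pn + q = 5(p(n-1) + q) - 6n - 3.
Matching the n-coefficient: p = 5p - 6 ⇒ p = \frac{3}{2}.
Matching constants: q = -5p + 5q - 3 ⇒ q = \frac{21}{8}.
General: h(n) = A·(5)^n + \frac{3 n}{2} + \frac{21}{8}.
Apply h(0) = -7: A + \frac{21}{8} = -7 ⇒ A = - \frac{77}{8}.
So h(n) = - \frac{77 \cdot 5^{n}}{8} + \frac{3 n}{2} + \frac{21}{8}.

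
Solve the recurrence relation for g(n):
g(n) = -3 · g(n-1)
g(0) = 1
Pure geometric recurrence with ratio -3.
By induction g(n) = g(0) · (-3)^n = \left(-3\right)^{n}.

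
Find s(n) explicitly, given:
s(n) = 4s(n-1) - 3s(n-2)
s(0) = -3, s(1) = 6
Characteristic equation: x² - 4x + 3 = 0, which factors as (x - (3))(x - (1)) = 0.
Roots r₁ = 3, r₂ = 1 (distinct).
General solution: s(n) = A·(3)^n + B·(1)^n.
From s(0) = -3: A + B = -3.
From s(1) = 6: 3A + B = 6.
Solving: A = \frac{9}{2}, B = - \frac{15}{2}.
So s(n) = \frac{9 \cdot 3^{n}}{2} - \frac{15}{2}.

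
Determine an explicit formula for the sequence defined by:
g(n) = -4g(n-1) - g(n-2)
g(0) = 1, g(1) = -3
Characteristic equation: x² + 4x + 1 = 0.
Discriminant Δ = (-4)² + 4·(-1) = 12.
Roots r₁,₂ = (-4 ± √12)/2, so r₁ = -2 + \sqrt{3}, r₂ = -2 - \sqrt{3}.
General solution: g(n) = A·r₁^n + B·r₂^n.
From the initial conditions, A + B = 1 and r₁A + r₂B = -3.
Since r₁ - r₂ = √12: A = (-3 - (1)r₂)/√12 = \frac{1}{2} - \frac{\sqrt{3}}{6}, and B = 1 - A = \frac{\sqrt{3}}{6} + \frac{1}{2}.
So g(n) = \left(\frac{1}{2} - \frac{\sqrt{3}}{6}\right)\left(-2 + \sqrt{3}\right)^n + \left(\frac{\sqrt{3}}{6} + \frac{1}{2}\right)\left(-2 - \sqrt{3}\right)^n.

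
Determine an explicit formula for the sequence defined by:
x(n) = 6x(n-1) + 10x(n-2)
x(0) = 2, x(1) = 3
Characteristic equation: x² - 6x - 10 = 0.
Discriminant Δ = (6)² + 4·(10) = 76.
Roots r₁,₂ = (6 ± √76)/2, so r₁ = 3 + \sqrt{19}, r₂ = 3 - \sqrt{19}.
General solution: x(n) = A·r₁^n + B·r₂^n.
From the initial conditions, A + B = 2 and r₁A + r₂B = 3.
Since r₁ - r₂ = √76: A = (3 - (2)r₂)/√76 = 1 - \frac{3 \sqrt{19}}{38}, and B = 2 - A = \frac{3 \sqrt{19}}{38} + 1.
So x(n) = \left(1 - \frac{3 \sqrt{19}}{38}\right)\left(3 + \sqrt{19}\right)^n + \left(\frac{3 \sqrt{19}}{38} + 1\right)\left(3 - \sqrt{19}\right)^n.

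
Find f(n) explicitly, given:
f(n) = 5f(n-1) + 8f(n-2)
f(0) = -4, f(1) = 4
Characteristic equation: x² - 5x - 8 = 0.
Discriminant Δ = (5)² + 4·(8) = 57.
Roots r₁,₂ = (5 ± √57)/2, so r₁ = \frac{5}{2} + \frac{\sqrt{57}}{2}, r₂ = \frac{5}{2} - \frac{\sqrt{57}}{2}.
General solution: f(n) = A·r₁^n + B·r₂^n.
From the initial conditions, A + B = -4 and r₁A + r₂B = 4.
Since r₁ - r₂ = √57: A = (4 - (-4)r₂)/√57 = -2 + \frac{14 \sqrt{57}}{57}, and B = -4 - A = -2 - \frac{14 \sqrt{57}}{57}.
So f(n) = \left(-2 + \frac{14 \sqrt{57}}{57}\right)\left(\frac{5}{2} + \frac{\sqrt{57}}{2}\right)^n + \left(-2 - \frac{14 \sqrt{57}}{57}\right)\left(\frac{5}{2} - \frac{\sqrt{57}}{2}\right)^n.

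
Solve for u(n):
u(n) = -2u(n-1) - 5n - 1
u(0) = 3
First-order linear with linear forcing.
Homogeneous solution: u_h(n) = A·(-2)^n.
Try particular u_p(n) = pn + q. Substituting:
  pn + q = -2(p(n-1) + q) - 5n - 1.
Matching the n-coefficient: p = -2p - 5 ⇒ p = - \frac{5}{3}.
Matching constants: q = 2p - 2q - 1 ⇒ q = - \frac{13}{9}.
General: u(n) = A·(-2)^n - \frac{5 n}{3} - \frac{13}{9}.
Apply u(0) = 3: A - \frac{13}{9} = 3 ⇒ A = \frac{40}{9}.
So u(n) = \frac{40 \left(-2\right)^{n}}{9} - \frac{5 n}{3} - \frac{13}{9}.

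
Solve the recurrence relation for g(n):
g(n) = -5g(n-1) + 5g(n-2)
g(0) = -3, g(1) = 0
Characteristic equation: x² + 5x - 5 = 0.
Discriminant Δ = (-5)² + 4·(5) = 45.
Roots r₁,₂ = (-5 ± √45)/2, so r₁ = - \frac{5}{2} + \frac{3 \sqrt{5}}{2}, r₂ = - \frac{3 \sqrt{5}}{2} - \frac{5}{2}.
General solution: g(n) = A·r₁^n + B·r₂^n.
From the initial conditions, A + B = -3 and r₁A + r₂B = 0.
Since r₁ - r₂ = √45: A = (0 - (-3)r₂)/√45 = - \frac{3}{2} - \frac{\sqrt{5}}{2}, and B = -3 - A = - \frac{3}{2} + \frac{\sqrt{5}}{2}.
So g(n) = \left(- \frac{3}{2} - \frac{\sqrt{5}}{2}\right)\left(- \frac{5}{2} + \frac{3 \sqrt{5}}{2}\right)^n + \left(- \frac{3}{2} + \frac{\sqrt{5}}{2}\right)\left(- \frac{3 \sqrt{5}}{2} - \frac{5}{2}\right)^n.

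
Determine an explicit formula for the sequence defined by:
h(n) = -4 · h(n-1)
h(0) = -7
Pure geometric recurrence with ratio -4.
By induction h(n) = h(0) · (-4)^n = - 7 \left(-4\right)^{n}.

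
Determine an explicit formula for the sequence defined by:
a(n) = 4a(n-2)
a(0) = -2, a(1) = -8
Characteristic equation: x² - 4 = 0, which factors as (x - (-2))(x - (2)) = 0.
Roots r₁ = -2, r₂ = 2 (distinct).
General solution: a(n) = A·(-2)^n + B·(2)^n.
From a(0) = -2: A + B = -2.
From a(1) = -8: -2A + 2B = -8.
Solving: A = 1, B = -3.
So a(n) = \left(-2\right)^{n} - 3 \cdot 2^{n}.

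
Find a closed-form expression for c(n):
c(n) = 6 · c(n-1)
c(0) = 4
Pure geometric recurrence with ratio 6.
By induction c(n) = c(0) · (6)^n = 4 \cdot 6^{n}.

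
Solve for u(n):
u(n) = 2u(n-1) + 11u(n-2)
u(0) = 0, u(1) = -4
Characteristic equation: x² - 2x - 11 = 0.
Discriminant Δ = (2)² + 4·(11) = 48.
Roots r₁,₂ = (2 ± √48)/2, so r₁ = 1 + 2 \sqrt{3}, r₂ = 1 - 2 \sqrt{3}.
General solution: u(n) = A·r₁^n + B·r₂^n.
From the initial conditions, A + B = 0 and r₁A + r₂B = -4.
Since r₁ - r₂ = √48: A = (-4 - (0)r₂)/√48 = - \frac{\sqrt{3}}{3}, and B = 0 - A = \frac{\sqrt{3}}{3}.
So u(n) = \left(- \frac{\sqrt{3}}{3}\right)\left(1 + 2 \sqrt{3}\right)^n + \left(\frac{\sqrt{3}}{3}\right)\left(1 - 2 \sqrt{3}\right)^n.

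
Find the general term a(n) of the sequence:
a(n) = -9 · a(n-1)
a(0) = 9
Pure geometric recurrence with ratio -9.
By induction a(n) = a(0) · (-9)^n = 9 \left(-9\right)^{n}.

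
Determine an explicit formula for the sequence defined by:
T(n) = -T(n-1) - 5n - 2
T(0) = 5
First-order linear with linear forcing.
Homogeneous solution: T_h(n) = A·(-1)^n.
Try particular T_p(n) = pn + q. Substituting:
  pn + q = -(p(n-1) + q) - 5n - 2.
Matching the n-coefficient: p = -p - 5 ⇒ p = - \frac{5}{2}.
Matching constants: q = p - q - 2 ⇒ q = - \frac{9}{4}.
General: T(n) = A·(-1)^n - \frac{5 n}{2} - \frac{9}{4}.
Apply T(0) = 5: A - \frac{9}{4} = 5 ⇒ A = \frac{29}{4}.
So T(n) = \frac{29 \left(-1\right)^{n}}{4} - \frac{5 n}{2} - \frac{9}{4}.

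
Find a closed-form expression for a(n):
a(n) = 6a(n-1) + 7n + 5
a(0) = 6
First-order linear with linear forcing.
Homogeneous solution: a_h(n) = A·(6)^n.
Try particular a_p(n) = pn + q. Substituting:
  pn + q = 6(p(n-1) + q) + 7n + 5.
Matching the n-coefficient: p = 6p + 7 ⇒ p = - \frac{7}{5}.
Matching constants: q = -6p + 6q + 5 ⇒ q = - \frac{67}{25}.
General: a(n) = A·(6)^n - \frac{7 n}{5} - \frac{67}{25}.
Apply a(0) = 6: A - \frac{67}{25} = 6 ⇒ A = \frac{217}{25}.
So a(n) = \frac{217 \cdot 6^{n}}{25} - \frac{7 n}{5} - \frac{67}{25}.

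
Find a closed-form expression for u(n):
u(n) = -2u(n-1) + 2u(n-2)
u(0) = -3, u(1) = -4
Characteristic equation: x² + 2x - 2 = 0.
Discriminant Δ = (-2)² + 4·(2) = 12.
Roots r₁,₂ = (-2 ± √12)/2, so r₁ = -1 + \sqrt{3}, r₂ = - \sqrt{3} - 1.
General solution: u(n) = A·r₁^n + B·r₂^n.
From the initial conditions, A + B = -3 and r₁A + r₂B = -4.
Since r₁ - r₂ = √12: A = (-4 - (-3)r₂)/√12 = - \frac{7 \sqrt{3}}{6} - \frac{3}{2}, and B = -3 - A = - \frac{3}{2} + \frac{7 \sqrt{3}}{6}.
So u(n) = \left(- \frac{7 \sqrt{3}}{6} - \frac{3}{2}\right)\left(-1 + \sqrt{3}\right)^n + \left(- \frac{3}{2} + \frac{7 \sqrt{3}}{6}\right)\left(- \sqrt{3} - 1\right)^n.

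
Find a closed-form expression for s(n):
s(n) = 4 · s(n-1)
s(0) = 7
Pure geometric recurrence with ratio 4.
By induction s(n) = s(0) · (4)^n = 7 \cdot 4^{n}.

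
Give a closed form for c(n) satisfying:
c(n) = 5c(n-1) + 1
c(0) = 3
First-order linear non-homogeneous.
Homogeneous solution: c_h(n) = A·(5)^n.
Try constant particular solution c_p = K: K = 5K + 1 ⇒ K = - \frac{1}{4}.
General: c(n) = A·(5)^n - \frac{1}{4}.
Apply c(0) = 3: A - \frac{1}{4} = 3 ⇒ A = \frac{13}{4}.
So c(n) = \frac{13 \cdot 5^{n}}{4} - \frac{1}{4}.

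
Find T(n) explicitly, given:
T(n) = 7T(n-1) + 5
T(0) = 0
First-order linear non-homogeneous.
Homogeneous solution: T_h(n) = A·(7)^n.
Try constant particular solution T_p = K: K = 7K + 5 ⇒ K = - \frac{5}{6}.
General: T(n) = A·(7)^n - \frac{5}{6}.
Apply T(0) = 0: A - \frac{5}{6} = 0 ⇒ A = \frac{5}{6}.
So T(n) = \frac{5 \cdot 7^{n}}{6} - \frac{5}{6}.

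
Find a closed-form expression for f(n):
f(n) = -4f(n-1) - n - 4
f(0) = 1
First-order linear with linear forcing.
Homogeneous solution: f_h(n) = A·(-4)^n.
Try particular f_p(n) = pn + q. Substituting:
  pn + q = -4(p(n-1) + q) - n - 4.
Matching the n-coefficient: p = -4p - 1 ⇒ p = - \frac{1}{5}.
Matching constants: q = 4p - 4q - 4 ⇒ q = - \frac{24}{25}.
General: f(n) = A·(-4)^n - \frac{n}{5} - \frac{24}{25}.
Apply f(0) = 1: A - \frac{24}{25} = 1 ⇒ A = \frac{49}{25}.
So f(n) = \frac{49 \left(-4\right)^{n}}{25} - \frac{n}{5} - \frac{24}{25}.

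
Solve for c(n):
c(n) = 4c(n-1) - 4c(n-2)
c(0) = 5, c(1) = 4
Characteristic equation: x² - 4x + 4 = 0, which is (x - (2))².
Repeated root r = 2.
General solution: c(n) = (A + Bn)·(2)^n.
From c(0) = 5: A = 5.
From c(1) = 4: (A + B)·(2) = 4 ⇒ B = -3.
So c(n) = \left(5 - 3 n\right) \cdot (2)^n.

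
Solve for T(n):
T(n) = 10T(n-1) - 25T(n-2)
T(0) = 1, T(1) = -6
Characteristic equation: x² - 10x + 25 = 0, which is (x - (5))².
Repeated root r = 5.
General solution: T(n) = (A + Bn)·(5)^n.
From T(0) = 1: A = 1.
From T(1) = -6: (A + B)·(5) = -6 ⇒ B = - \frac{11}{5}.
So T(n) = \left(1 - \frac{11 n}{5}\right) \cdot (5)^n.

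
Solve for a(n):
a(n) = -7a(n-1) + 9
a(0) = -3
First-order linear non-homogeneous.
Homogeneous solution: a_h(n) = A·(-7)^n.
Try constant particular solution a_p = K: K = -7K + 9 ⇒ K = \frac{9}{8}.
General: a(n) = A·(-7)^n + \frac{9}{8}.
Apply a(0) = -3: A + \frac{9}{8} = -3 ⇒ A = - \frac{33}{8}.
So a(n) = \frac{9}{8} - \frac{33 \left(-7\right)^{n}}{8}.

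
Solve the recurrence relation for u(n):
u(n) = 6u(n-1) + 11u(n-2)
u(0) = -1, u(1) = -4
Characteristic equation: x² - 6x - 11 = 0.
Discriminant Δ = (6)² + 4·(11) = 80.
Roots r₁,₂ = (6 ± √80)/2, so r₁ = 3 + 2 \sqrt{5}, r₂ = 3 - 2 \sqrt{5}.
General solution: u(n) = A·r₁^n + B·r₂^n.
From the initial conditions, A + B = -1 and r₁A + r₂B = -4.
Since r₁ - r₂ = √80: A = (-4 - (-1)r₂)/√80 = - \frac{1}{2} - \frac{\sqrt{5}}{20}, and B = -1 - A = - \frac{1}{2} + \frac{\sqrt{5}}{20}.
So u(n) = \left(- \frac{1}{2} - \frac{\sqrt{5}}{20}\right)\left(3 + 2 \sqrt{5}\right)^n + \left(- \frac{1}{2} + \frac{\sqrt{5}}{20}\right)\left(3 - 2 \sqrt{5}\right)^n.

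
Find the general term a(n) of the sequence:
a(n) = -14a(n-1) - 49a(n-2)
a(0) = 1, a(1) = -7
Characteristic equation: x² + 14x + 49 = 0, which is (x - (-7))².
Repeated root r = -7.
General solution: a(n) = (A + Bn)·(-7)^n.
From a(0) = 1: A = 1.
From a(1) = -7: (A + B)·(-7) = -7 ⇒ B = 0.
So a(n) = \left(1\right) \cdot (-7)^n.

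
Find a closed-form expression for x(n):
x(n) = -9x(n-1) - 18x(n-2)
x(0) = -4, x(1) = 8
Characteristic equation: x² + 9x + 18 = 0, which factors as (x - (-6))(x - (-3)) = 0.
Roots r₁ = -6, r₂ = -3 (distinct).
General solution: x(n) = A·(-6)^n + B·(-3)^n.
From x(0) = -4: A + B = -4.
From x(1) = 8: -6A - 3B = 8.
Solving: A = \frac{4}{3}, B = - \frac{16}{3}.
So x(n) = - \frac{16 \left(-3\right)^{n}}{3} + \frac{4 \left(-6\right)^{n}}{3}.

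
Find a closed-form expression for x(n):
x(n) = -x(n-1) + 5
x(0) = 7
First-order linear non-homogeneous.
Homogeneous solution: x_h(n) = A·(-1)^n.
Try constant particular solution x_p = K: K = -K + 5 ⇒ K = \frac{5}{2}.
General: x(n) = A·(-1)^n + \frac{5}{2}.
Apply x(0) = 7: A + \frac{5}{2} = 7 ⇒ A = \frac{9}{2}.
So x(n) = \frac{9 \left(-1\right)^{n}}{2} + \frac{5}{2}.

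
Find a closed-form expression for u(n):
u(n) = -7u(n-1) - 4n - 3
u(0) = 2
First-order linear with linear forcing.
Homogeneous solution: u_h(n) = A·(-7)^n.
Try particular u_p(n) = pn + q. Substituting:
  pn + q = -7(p(n-1) + q) - 4n - 3.
Matching the n-coefficient: p = -7p - 4 ⇒ p = - \frac{1}{2}.
Matching constants: q = 7p - 7q - 3 ⇒ q = - \frac{13}{16}.
General: u(n) = A·(-7)^n - \frac{n}{2} - \frac{13}{16}.
Apply u(0) = 2: A - \frac{13}{16} = 2 ⇒ A = \frac{45}{16}.
So u(n) = \frac{45 \left(-7\right)^{n}}{16} - \frac{n}{2} - \frac{13}{16}.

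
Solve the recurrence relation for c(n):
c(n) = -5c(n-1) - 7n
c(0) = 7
First-order linear with linear forcing.
Homogeneous solution: c_h(n) = A·(-5)^n.
Try particular c_p(n) = pn + q. Substituting:
  pn + q = -5(p(n-1) + q) - 7n.
Matching the n-coefficient: p = -5p - 7 ⇒ p = - \frac{7}{6}.
Matching constants: q = 5p - 5q ⇒ q = - \frac{35}{36}.
General: c(n) = A·(-5)^n - \frac{7 n}{6} - \frac{35}{36}.
Apply c(0) = 7: A - \frac{35}{36} = 7 ⇒ A = \frac{287}{36}.
So c(n) = \frac{287 \left(-5\right)^{n}}{36} - \frac{7 n}{6} - \frac{35}{36}.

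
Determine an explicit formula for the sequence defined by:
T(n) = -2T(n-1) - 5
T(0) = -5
First-order linear non-homogeneous.
Homogeneous solution: T_h(n) = A·(-2)^n.
Try constant particular solution T_p = K: K = -2K - 5 ⇒ K = - \frac{5}{3}.
General: T(n) = A·(-2)^n - \frac{5}{3}.
Apply T(0) = -5: A - \frac{5}{3} = -5 ⇒ A = - \frac{10}{3}.
So T(n) = - \frac{10 \left(-2\right)^{n}}{3} - \frac{5}{3}.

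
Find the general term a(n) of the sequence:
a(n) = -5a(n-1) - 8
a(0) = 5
First-order linear non-homogeneous.
Homogeneous solution: a_h(n) = A·(-5)^n.
Try constant particular solution a_p = K: K = -5K - 8 ⇒ K = - \frac{4}{3}.
General: a(n) = A·(-5)^n - \frac{4}{3}.
Apply a(0) = 5: A - \frac{4}{3} = 5 ⇒ A = \frac{19}{3}.
So a(n) = \frac{19 \left(-5\right)^{n}}{3} - \frac{4}{3}.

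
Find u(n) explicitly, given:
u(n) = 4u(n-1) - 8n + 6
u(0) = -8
First-order linear with linear forcing.
Homogeneous solution: u_h(n) = A·(4)^n.
Try particular u_p(n) = pn + q. Substituting:
  pn + q = 4(p(n-1) + q) - 8n + 6.
Matching the n-coefficient: p = 4p - 8 ⇒ p = \frac{8}{3}.
Matching constants: q = -4p + 4q + 6 ⇒ q = \frac{14}{9}.
General: u(n) = A·(4)^n + \frac{8 n}{3} + \frac{14}{9}.
Apply u(0) = -8: A + \frac{14}{9} = -8 ⇒ A = - \frac{86}{9}.
So u(n) = - \frac{86 \cdot 4^{n}}{9} + \frac{8 n}{3} + \frac{14}{9}.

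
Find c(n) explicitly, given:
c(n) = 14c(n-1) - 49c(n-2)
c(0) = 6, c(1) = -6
Characteristic equation: x² - 14x + 49 = 0, which is (x - (7))².
Repeated root r = 7.
General solution: c(n) = (A + Bn)·(7)^n.
From c(0) = 6: A = 6.
From c(1) = -6: (A + B)·(7) = -6 ⇒ B = - \frac{48}{7}.
So c(n) = \left(6 - \frac{48 n}{7}\right) \cdot (7)^n.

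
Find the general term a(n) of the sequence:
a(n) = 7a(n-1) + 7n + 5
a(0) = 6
First-order linear with linear forcing.
Homogeneous solution: a_h(n) = A·(7)^n.
Try particular a_p(n) = pn + q. Substituting:
  pn + q = 7(p(n-1) + q) + 7n + 5.
Matching the n-coefficient: p = 7p + 7 ⇒ p = - \frac{7}{6}.
Matching constants: q = -7p + 7q + 5 ⇒ q = - \frac{79}{36}.
General: a(n) = A·(7)^n - \frac{7 n}{6} - \frac{79}{36}.
Apply a(0) = 6: A - \frac{79}{36} = 6 ⇒ A = \frac{295}{36}.
So a(n) = \frac{295 \cdot 7^{n}}{36} - \frac{7 n}{6} - \frac{79}{36}.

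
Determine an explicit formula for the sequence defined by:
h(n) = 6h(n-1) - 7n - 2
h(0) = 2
First-order linear with linear forcing.
Homogeneous solution: h_h(n) = A·(6)^n.
Try particular h_p(n) = pn + q. Substituting:
  pn + q = 6(p(n-1) + q) - 7n - 2.
Matching the n-coefficient: p = 6p - 7 ⇒ p = \frac{7}{5}.
Matching constants: q = -6p + 6q - 2 ⇒ q = \frac{52}{25}.
General: h(n) = A·(6)^n + \frac{7 n}{5} + \frac{52}{25}.
Apply h(0) = 2: A + \frac{52}{25} = 2 ⇒ A = - \frac{2}{25}.
So h(n) = - \frac{2 \cdot 6^{n}}{25} + \frac{7 n}{5} + \frac{52}{25}.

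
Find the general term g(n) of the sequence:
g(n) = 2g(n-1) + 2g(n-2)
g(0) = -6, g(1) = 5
Characteristic equation: x² - 2x - 2 = 0.
Discriminant Δ = (2)² + 4·(2) = 12.
Roots r₁,₂ = (2 ± √12)/2, so r₁ = 1 + \sqrt{3}, r₂ = 1 - \sqrt{3}.
General solution: g(n) = A·r₁^n + B·r₂^n.
From the initial conditions, A + B = -6 and r₁A + r₂B = 5.
Since r₁ - r₂ = √12: A = (5 - (-6)r₂)/√12 = -3 + \frac{11 \sqrt{3}}{6}, and B = -6 - A = - \frac{11 \sqrt{3}}{6} - 3.
So g(n) = \left(-3 + \frac{11 \sqrt{3}}{6}\right)\left(1 + \sqrt{3}\right)^n + \left(- \frac{11 \sqrt{3}}{6} - 3\right)\left(1 - \sqrt{3}\right)^n.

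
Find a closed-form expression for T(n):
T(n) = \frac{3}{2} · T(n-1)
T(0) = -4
Pure geometric recurrence with ratio \frac{3}{2}.
By induction T(n) = T(0) · (\frac{3}{2})^n = - 4 \left(\frac{3}{2}\right)^{n}.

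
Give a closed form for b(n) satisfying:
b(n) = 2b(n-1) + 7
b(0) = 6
First-order linear non-homogeneous.
Homogeneous solution: b_h(n) = A·(2)^n.
Try constant particular solution b_p = K: K = 2K + 7 ⇒ K = -7.
General: b(n) = A·(2)^n - 7.
Apply b(0) = 6: A - 7 = 6 ⇒ A = 13.
So b(n) = 13 \cdot 2^{n} - 7.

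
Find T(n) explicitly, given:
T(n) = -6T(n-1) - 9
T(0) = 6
First-order linear non-homogeneous.
Homogeneous solution: T_h(n) = A·(-6)^n.
Try constant particular solution T_p = K: K = -6K - 9 ⇒ K = - \frac{9}{7}.
General: T(n) = A·(-6)^n - \frac{9}{7}.
Apply T(0) = 6: A - \frac{9}{7} = 6 ⇒ A = \frac{51}{7}.
So T(n) = \frac{51 \left(-6\right)^{n}}{7} - \frac{9}{7}.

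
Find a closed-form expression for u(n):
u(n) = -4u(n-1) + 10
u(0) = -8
First-order linear non-homogeneous.
Homogeneous solution: u_h(n) = A·(-4)^n.
Try constant particular solution u_p = K: K = -4K + 10 ⇒ K = 2.
General: u(n) = A·(-4)^n + 2.
Apply u(0) = -8: A + 2 = -8 ⇒ A = -10.
So u(n) = 2 - 10 \left(-4\right)^{n}.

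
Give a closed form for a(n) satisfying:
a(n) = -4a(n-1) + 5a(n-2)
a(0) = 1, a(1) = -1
Characteristic equation: x² + 4x - 5 = 0, which factors as (x - (-5))(x - (1)) = 0.
Roots r₁ = -5, r₂ = 1 (distinct).
General solution: a(n) = A·(-5)^n + B·(1)^n.
From a(0) = 1: A + B = 1.
From a(1) = -1: -5A + B = -1.
Solving: A = \frac{1}{3}, B = \frac{2}{3}.
So a(n) = \frac{\left(-5\right)^{n}}{3} + \frac{2}{3}.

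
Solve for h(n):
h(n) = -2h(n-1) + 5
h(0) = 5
First-order linear non-homogeneous.
Homogeneous solution: h_h(n) = A·(-2)^n.
Try constant particular solution h_p = K: K = -2K + 5 ⇒ K = \frac{5}{3}.
General: h(n) = A·(-2)^n + \frac{5}{3}.
Apply h(0) = 5: A + \frac{5}{3} = 5 ⇒ A = \frac{10}{3}.
So h(n) = \frac{10 \left(-2\right)^{n}}{3} + \frac{5}{3}.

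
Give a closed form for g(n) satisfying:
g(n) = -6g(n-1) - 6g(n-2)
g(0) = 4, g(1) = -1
Characteristic equation: x² + 6x + 6 = 0.
Discriminant Δ = (-6)² + 4·(-6) = 12.
Roots r₁,₂ = (-6 ± √12)/2, so r₁ = -3 + \sqrt{3}, r₂ = -3 - \sqrt{3}.
General solution: g(n) = A·r₁^n + B·r₂^n.
From the initial conditions, A + B = 4 and r₁A + r₂B = -1.
Since r₁ - r₂ = √12: A = (-1 - (4)r₂)/√12 = 2 + \frac{11 \sqrt{3}}{6}, and B = 4 - A = 2 - \frac{11 \sqrt{3}}{6}.
So g(n) = \left(2 + \frac{11 \sqrt{3}}{6}\right)\left(-3 + \sqrt{3}\right)^n + \left(2 - \frac{11 \sqrt{3}}{6}\right)\left(-3 - \sqrt{3}\right)^n.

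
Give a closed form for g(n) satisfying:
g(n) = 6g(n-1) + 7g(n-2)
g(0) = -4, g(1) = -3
Characteristic equation: x² - 6x - 7 = 0, which factors as (x - (-1))(x - (7)) = 0.
Roots r₁ = -1, r₂ = 7 (distinct).
General solution: g(n) = A·(-1)^n + B·(7)^n.
From g(0) = -4: A + B = -4.
From g(1) = -3: -A + 7B = -3.
Solving: A = - \frac{25}{8}, B = - \frac{7}{8}.
So g(n) = - \frac{25 \left(-1\right)^{n}}{8} - \frac{7 \cdot 7^{n}}{8}.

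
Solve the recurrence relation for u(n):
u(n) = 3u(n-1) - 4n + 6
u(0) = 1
First-order linear with linear forcing.
Homogeneous solution: u_h(n) = A·(3)^n.
Try particular u_p(n) = pn + q. Substituting:
  pn + q = 3(p(n-1) + q) - 4n + 6.
Matching the n-coefficient: p = 3p - 4 ⇒ p = 2.
Matching constants: q = -3p + 3q + 6 ⇒ q = 0.
General: u(n) = A·(3)^n + 2 n + 0.
Apply u(0) = 1: A + 0 = 1 ⇒ A = 1.
So u(n) = 3^{n} + 2 n.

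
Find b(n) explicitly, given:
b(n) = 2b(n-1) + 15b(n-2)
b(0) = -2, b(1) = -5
Characteristic equation: x² - 2x - 15 = 0, which factors as (x - (-3))(x - (5)) = 0.
Roots r₁ = -3, r₂ = 5 (distinct).
General solution: b(n) = A·(-3)^n + B·(5)^n.
From b(0) = -2: A + B = -2.
From b(1) = -5: -3A + 5B = -5.
Solving: A = - \frac{5}{8}, B = - \frac{11}{8}.
So b(n) = - \frac{5 \left(-3\right)^{n}}{8} - \frac{11 \cdot 5^{n}}{8}.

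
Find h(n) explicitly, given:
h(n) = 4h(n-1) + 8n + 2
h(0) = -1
First-order linear with linear forcing.
Homogeneous solution: h_h(n) = A·(4)^n.
Try particular h_p(n) = pn + q. Substituting:
  pn + q = 4(p(n-1) + q) + 8n + 2.
Matching the n-coefficient: p = 4p + 8 ⇒ p = - \frac{8}{3}.
Matching constants: q = -4p + 4q + 2 ⇒ q = - \frac{38}{9}.
General: h(n) = A·(4)^n - \frac{8 n}{3} - \frac{38}{9}.
Apply h(0) = -1: A - \frac{38}{9} = -1 ⇒ A = \frac{29}{9}.
So h(n) = \frac{29 \cdot 4^{n}}{9} - \frac{8 n}{3} - \frac{38}{9}.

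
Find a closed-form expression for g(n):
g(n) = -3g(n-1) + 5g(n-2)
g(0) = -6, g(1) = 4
Characteristic equation: x² + 3x - 5 = 0.
Discriminant Δ = (-3)² + 4·(5) = 29.
Roots r₁,₂ = (-3 ± √29)/2, so r₁ = - \frac{3}{2} + \frac{\sqrt{29}}{2}, r₂ = - \frac{\sqrt{29}}{2} - \frac{3}{2}.
General solution: g(n) = A·r₁^n + B·r₂^n.
From the initial conditions, A + B = -6 and r₁A + r₂B = 4.
Since r₁ - r₂ = √29: A = (4 - (-6)r₂)/√29 = -3 - \frac{5 \sqrt{29}}{29}, and B = -6 - A = -3 + \frac{5 \sqrt{29}}{29}.
So g(n) = \left(-3 - \frac{5 \sqrt{29}}{29}\right)\left(- \frac{3}{2} + \frac{\sqrt{29}}{2}\right)^n + \left(-3 + \frac{5 \sqrt{29}}{29}\right)\left(- \frac{\sqrt{29}}{2} - \frac{3}{2}\right)^n.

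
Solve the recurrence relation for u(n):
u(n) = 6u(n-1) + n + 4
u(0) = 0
First-order linear with linear forcing.
Homogeneous solution: u_h(n) = A·(6)^n.
Try particular u_p(n) = pn + q. Substituting:
  pn + q = 6(p(n-1) + q) + n + 4.
Matching the n-coefficient: p = 6p + 1 ⇒ p = - \frac{1}{5}.
Matching constants: q = -6p + 6q + 4 ⇒ q = - \frac{26}{25}.
General: u(n) = A·(6)^n - \frac{n}{5} - \frac{26}{25}.
Apply u(0) = 0: A - \frac{26}{25} = 0 ⇒ A = \frac{26}{25}.
So u(n) = \frac{26 \cdot 6^{n}}{25} - \frac{n}{5} - \frac{26}{25}.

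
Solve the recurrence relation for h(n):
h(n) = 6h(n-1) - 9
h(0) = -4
First-order linear non-homogeneous.
Homogeneous solution: h_h(n) = A·(6)^n.
Try constant particular solution h_p = K: K = 6K - 9 ⇒ K = \frac{9}{5}.
General: h(n) = A·(6)^n + \frac{9}{5}.
Apply h(0) = -4: A + \frac{9}{5} = -4 ⇒ A = - \frac{29}{5}.
So h(n) = \frac{9}{5} - \frac{29 \cdot 6^{n}}{5}.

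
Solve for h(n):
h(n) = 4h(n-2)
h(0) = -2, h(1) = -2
Characteristic equation: x² - 4 = 0, which factors as (x - (-2))(x - (2)) = 0.
Roots r₁ = -2, r₂ = 2 (distinct).
General solution: h(n) = A·(-2)^n + B·(2)^n.
From h(0) = -2: A + B = -2.
From h(1) = -2: -2A + 2B = -2.
Solving: A = - \frac{1}{2}, B = - \frac{3}{2}.
So h(n) = - \frac{\left(-2\right)^{n}}{2} - \frac{3 \cdot 2^{n}}{2}.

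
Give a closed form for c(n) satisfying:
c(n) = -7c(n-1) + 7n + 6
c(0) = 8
First-order linear with linear forcing.
Homogeneous solution: c_h(n) = A·(-7)^n.
Try particular c_p(n) = pn + q. Substituting:
  pn + q = -7(p(n-1) + q) + 7n + 6.
Matching the n-coefficient: p = -7p + 7 ⇒ p = \frac{7}{8}.
Matching constants: q = 7p - 7q + 6 ⇒ q = \frac{97}{64}.
General: c(n) = A·(-7)^n + \frac{7 n}{8} + \frac{97}{64}.
Apply c(0) = 8: A + \frac{97}{64} = 8 ⇒ A = \frac{415}{64}.
So c(n) = \frac{415 \left(-7\right)^{n}}{64} + \frac{7 n}{8} + \frac{97}{64}.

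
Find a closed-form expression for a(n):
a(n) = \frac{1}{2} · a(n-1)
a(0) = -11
Pure geometric recurrence with ratio \frac{1}{2}.
By induction a(n) = a(0) · (\frac{1}{2})^n = - 11 \cdot 2^{- n}.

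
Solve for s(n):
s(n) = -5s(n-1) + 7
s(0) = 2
First-order linear non-homogeneous.
Homogeneous solution: s_h(n) = A·(-5)^n.
Try constant particular solution s_p = K: K = -5K + 7 ⇒ K = \frac{7}{6}.
General: s(n) = A·(-5)^n + \frac{7}{6}.
Apply s(0) = 2: A + \frac{7}{6} = 2 ⇒ A = \frac{5}{6}.
So s(n) = \frac{5 \left(-5\right)^{n}}{6} + \frac{7}{6}.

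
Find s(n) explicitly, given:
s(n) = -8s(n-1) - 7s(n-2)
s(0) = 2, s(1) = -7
Characteristic equation: x² + 8x + 7 = 0, which factors as (x - (-7))(x - (-1)) = 0.
Roots r₁ = -7, r₂ = -1 (distinct).
General solution: s(n) = A·(-7)^n + B·(-1)^n.
From s(0) = 2: A + B = 2.
From s(1) = -7: -7A - B = -7.
Solving: A = \frac{5}{6}, B = \frac{7}{6}.
So s(n) = \frac{7 \left(-1\right)^{n}}{6} + \frac{5 \left(-7\right)^{n}}{6}.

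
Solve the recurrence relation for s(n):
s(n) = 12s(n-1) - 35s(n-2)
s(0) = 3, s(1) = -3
Characteristic equation: x² - 12x + 35 = 0, which factors as (x - (5))(x - (7)) = 0.
Roots r₁ = 5, r₂ = 7 (distinct).
General solution: s(n) = A·(5)^n + B·(7)^n.
From s(0) = 3: A + B = 3.
From s(1) = -3: 5A + 7B = -3.
Solving: A = 12, B = -9.
So s(n) = 12 \cdot 5^{n} - 9 \cdot 7^{n}.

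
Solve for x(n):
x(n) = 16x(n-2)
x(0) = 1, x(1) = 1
Characteristic equation: x² - 16 = 0, which factors as (x - (4))(x - (-4)) = 0.
Roots r₁ = 4, r₂ = -4 (distinct).
General solution: x(n) = A·(4)^n + B·(-4)^n.
From x(0) = 1: A + B = 1.
From x(1) = 1: 4A - 4B = 1.
Solving: A = \frac{5}{8}, B = \frac{3}{8}.
So x(n) = \frac{3 \left(-4\right)^{n}}{8} + \frac{5 \cdot 4^{n}}{8}.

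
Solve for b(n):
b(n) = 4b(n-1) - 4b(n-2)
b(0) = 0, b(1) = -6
Characteristic equation: x² - 4x + 4 = 0, which is (x - (2))².
Repeated root r = 2.
General solution: b(n) = (A + Bn)·(2)^n.
From b(0) = 0: A = 0.
From b(1) = -6: (A + B)·(2) = -6 ⇒ B = -3.
So b(n) = \left(- 3 n\right) \cdot (2)^n.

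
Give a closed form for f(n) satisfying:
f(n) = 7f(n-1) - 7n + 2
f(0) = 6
First-order linear with linear forcing.
Homogeneous solution: f_h(n) = A·(7)^n.
Try particular f_p(n) = pn + q. Substituting:
  pn + q = 7(p(n-1) + q) - 7n + 2.
Matching the n-coefficient: p = 7p - 7 ⇒ p = \frac{7}{6}.
Matching constants: q = -7p + 7q + 2 ⇒ q = \frac{37}{36}.
General: f(n) = A·(7)^n + \frac{7 n}{6} + \frac{37}{36}.
Apply f(0) = 6: A + \frac{37}{36} = 6 ⇒ A = \frac{179}{36}.
So f(n) = \frac{179 \cdot 7^{n}}{36} + \frac{7 n}{6} + \frac{37}{36}.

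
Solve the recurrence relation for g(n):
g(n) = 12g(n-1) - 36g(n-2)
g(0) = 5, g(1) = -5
Characteristic equation: x² - 12x + 36 = 0, which is (x - (6))².
Repeated root r = 6.
General solution: g(n) = (A + Bn)·(6)^n.
From g(0) = 5: A = 5.
From g(1) = -5: (A + B)·(6) = -5 ⇒ B = - \frac{35}{6}.
So g(n) = \left(5 - \frac{35 n}{6}\right) \cdot (6)^n.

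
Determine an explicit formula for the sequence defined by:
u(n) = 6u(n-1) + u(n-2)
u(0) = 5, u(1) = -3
Characteristic equation: x² - 6x - 1 = 0.
Discriminant Δ = (6)² + 4·(1) = 40.
Roots r₁,₂ = (6 ± √40)/2, so r₁ = 3 + \sqrt{10}, r₂ = 3 - \sqrt{10}.
General solution: u(n) = A·r₁^n + B·r₂^n.
From the initial conditions, A + B = 5 and r₁A + r₂B = -3.
Since r₁ - r₂ = √40: A = (-3 - (5)r₂)/√40 = \frac{5}{2} - \frac{9 \sqrt{10}}{10}, and B = 5 - A = \frac{5}{2} + \frac{9 \sqrt{10}}{10}.
So u(n) = \left(\frac{5}{2} - \frac{9 \sqrt{10}}{10}\right)\left(3 + \sqrt{10}\right)^n + \left(\frac{5}{2} + \frac{9 \sqrt{10}}{10}\right)\left(3 - \sqrt{10}\right)^n.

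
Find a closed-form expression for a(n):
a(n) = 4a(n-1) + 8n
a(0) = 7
First-order linear with linear forcing.
Homogeneous solution: a_h(n) = A·(4)^n.
Try particular a_p(n) = pn + q. Substituting:
  pn + q = 4(p(n-1) + q) + 8n.
Matching the n-coefficient: p = 4p + 8 ⇒ p = - \frac{8}{3}.
Matching constants: q = -4p + 4q ⇒ q = - \frac{32}{9}.
General: a(n) = A·(4)^n - \frac{8 n}{3} - \frac{32}{9}.
Apply a(0) = 7: A - \frac{32}{9} = 7 ⇒ A = \frac{95}{9}.
So a(n) = \frac{95 \cdot 4^{n}}{9} - \frac{8 n}{3} - \frac{32}{9}.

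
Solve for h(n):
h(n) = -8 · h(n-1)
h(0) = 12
Pure geometric recurrence with ratio -8.
By induction h(n) = h(0) · (-8)^n = 12 \left(-8\right)^{n}.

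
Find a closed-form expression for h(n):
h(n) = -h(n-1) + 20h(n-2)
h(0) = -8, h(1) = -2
Characteristic equation: x² + x - 20 = 0, which factors as (x - (-5))(x - (4)) = 0.
Roots r₁ = -5, r₂ = 4 (distinct).
General solution: h(n) = A·(-5)^n + B·(4)^n.
From h(0) = -8: A + B = -8.
From h(1) = -2: -5A + 4B = -2.
Solving: A = - \frac{10}{3}, B = - \frac{14}{3}.
So h(n) = - \frac{10 \left(-5\right)^{n}}{3} - \frac{14 \cdot 4^{n}}{3}.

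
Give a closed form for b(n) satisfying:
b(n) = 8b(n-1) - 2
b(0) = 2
First-order linear non-homogeneous.
Homogeneous solution: b_h(n) = A·(8)^n.
Try constant particular solution b_p = K: K = 8K - 2 ⇒ K = \frac{2}{7}.
General: b(n) = A·(8)^n + \frac{2}{7}.
Apply b(0) = 2: A + \frac{2}{7} = 2 ⇒ A = \frac{12}{7}.
So b(n) = \frac{12 \cdot 8^{n}}{7} + \frac{2}{7}.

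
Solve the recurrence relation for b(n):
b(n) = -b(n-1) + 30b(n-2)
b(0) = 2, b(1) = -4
Characteristic equation: x² + x - 30 = 0, which factors as (x - (-6))(x - (5)) = 0.
Roots r₁ = -6, r₂ = 5 (distinct).
General solution: b(n) = A·(-6)^n + B·(5)^n.
From b(0) = 2: A + B = 2.
From b(1) = -4: -6A + 5B = -4.
Solving: A = \frac{14}{11}, B = \frac{8}{11}.
So b(n) = \frac{14 \left(-6\right)^{n}}{11} + \frac{8 \cdot 5^{n}}{11}.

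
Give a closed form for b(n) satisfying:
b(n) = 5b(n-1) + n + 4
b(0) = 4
First-order linear with linear forcing.
Homogeneous solution: b_h(n) = A·(5)^n.
Try particular b_p(n) = pn + q. Substituting:
  pn + q = 5(p(n-1) + q) + n + 4.
Matching the n-coefficient: p = 5p + 1 ⇒ p = - \frac{1}{4}.
Matching constants: q = -5p + 5q + 4 ⇒ q = - \frac{21}{16}.
General: b(n) = A·(5)^n - \frac{n}{4} - \frac{21}{16}.
Apply b(0) = 4: A - \frac{21}{16} = 4 ⇒ A = \frac{85}{16}.
So b(n) = \frac{85 \cdot 5^{n}}{16} - \frac{n}{4} - \frac{21}{16}.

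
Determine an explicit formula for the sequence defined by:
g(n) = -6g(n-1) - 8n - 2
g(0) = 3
First-order linear with linear forcing.
Homogeneous solution: g_h(n) = A·(-6)^n.
Try particular g_p(n) = pn + q. Substituting:
  pn + q = -6(p(n-1) + q) - 8n - 2.
Matching the n-coefficient: p = -6p - 8 ⇒ p = - \frac{8}{7}.
Matching constants: q = 6p - 6q - 2 ⇒ q = - \frac{62}{49}.
General: g(n) = A·(-6)^n - \frac{8 n}{7} - \frac{62}{49}.
Apply g(0) = 3: A - \frac{62}{49} = 3 ⇒ A = \frac{209}{49}.
So g(n) = \frac{209 \left(-6\right)^{n}}{49} - \frac{8 n}{7} - \frac{62}{49}.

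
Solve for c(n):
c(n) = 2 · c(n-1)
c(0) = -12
Pure geometric recurrence with ratio 2.
By induction c(n) = c(0) · (2)^n = - 12 \cdot 2^{n}.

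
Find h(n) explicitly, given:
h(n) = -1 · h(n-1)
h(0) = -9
Pure geometric recurrence with ratio -1.
By induction h(n) = h(0) · (-1)^n = - 9 \left(-1\right)^{n}.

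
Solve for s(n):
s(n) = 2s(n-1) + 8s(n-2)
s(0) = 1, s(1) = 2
Characteristic equation: x² - 2x - 8 = 0, which factors as (x - (4))(x - (-2)) = 0.
Roots r₁ = 4, r₂ = -2 (distinct).
General solution: s(n) = A·(4)^n + B·(-2)^n.
From s(0) = 1: A + B = 1.
From s(1) = 2: 4A - 2B = 2.
Solving: A = \frac{2}{3}, B = \frac{1}{3}.
So s(n) = \frac{\left(-2\right)^{n}}{3} + \frac{2 \cdot 4^{n}}{3}.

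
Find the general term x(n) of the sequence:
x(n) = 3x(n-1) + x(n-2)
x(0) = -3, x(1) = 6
Characteristic equation: x² - 3x - 1 = 0.
Discriminant Δ = (3)² + 4·(1) = 13.
Roots r₁,₂ = (3 ± √13)/2, so r₁ = \frac{3}{2} + \frac{\sqrt{13}}{2}, r₂ = \frac{3}{2} - \frac{\sqrt{13}}{2}.
General solution: x(n) = A·r₁^n + B·r₂^n.
From the initial conditions, A + B = -3 and r₁A + r₂B = 6.
Since r₁ - r₂ = √13: A = (6 - (-3)r₂)/√13 = - \frac{3}{2} + \frac{21 \sqrt{13}}{26}, and B = -3 - A = - \frac{21 \sqrt{13}}{26} - \frac{3}{2}.
So x(n) = \left(- \frac{3}{2} + \frac{21 \sqrt{13}}{26}\right)\left(\frac{3}{2} + \frac{\sqrt{13}}{2}\right)^n + \left(- \frac{21 \sqrt{13}}{26} - \frac{3}{2}\right)\left(\frac{3}{2} - \frac{\sqrt{13}}{2}\right)^n.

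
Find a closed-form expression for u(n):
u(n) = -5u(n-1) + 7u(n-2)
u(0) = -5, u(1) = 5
Characteristic equation: x² + 5x - 7 = 0.
Discriminant Δ = (-5)² + 4·(7) = 53.
Roots r₁,₂ = (-5 ± √53)/2, so r₁ = - \frac{5}{2} + \frac{\sqrt{53}}{2}, r₂ = - \frac{\sqrt{53}}{2} - \frac{5}{2}.
General solution: u(n) = A·r₁^n + B·r₂^n.
From the initial conditions, A + B = -5 and r₁A + r₂B = 5.
Since r₁ - r₂ = √53: A = (5 - (-5)r₂)/√53 = - \frac{5}{2} - \frac{15 \sqrt{53}}{106}, and B = -5 - A = - \frac{5}{2} + \frac{15 \sqrt{53}}{106}.
So u(n) = \left(- \frac{5}{2} - \frac{15 \sqrt{53}}{106}\right)\left(- \frac{5}{2} + \frac{\sqrt{53}}{2}\right)^n + \left(- \frac{5}{2} + \frac{15 \sqrt{53}}{106}\right)\left(- \frac{\sqrt{53}}{2} - \frac{5}{2}\right)^n.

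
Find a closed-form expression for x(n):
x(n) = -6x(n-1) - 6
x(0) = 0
First-order linear non-homogeneous.
Homogeneous solution: x_h(n) = A·(-6)^n.
Try constant particular solution x_p = K: K = -6K - 6 ⇒ K = - \frac{6}{7}.
General: x(n) = A·(-6)^n - \frac{6}{7}.
Apply x(0) = 0: A - \frac{6}{7} = 0 ⇒ A = \frac{6}{7}.
So x(n) = \frac{6 \left(-6\right)^{n}}{7} - \frac{6}{7}.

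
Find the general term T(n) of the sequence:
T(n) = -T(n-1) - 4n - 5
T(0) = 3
First-order linear with linear forcing.
Homogeneous solution: T_h(n) = A·(-1)^n.
Try particular T_p(n) = pn + q. Substituting:
  pn + q = -(p(n-1) + q) - 4n - 5.
Matching the n-coefficient: p = -p - 4 ⇒ p = -2.
Matching constants: q = p - q - 5 ⇒ q = - \frac{7}{2}.
General: T(n) = A·(-1)^n - 2 n - \frac{7}{2}.
Apply T(0) = 3: A - \frac{7}{2} = 3 ⇒ A = \frac{13}{2}.
So T(n) = \frac{13 \left(-1\right)^{n}}{2} - 2 n - \frac{7}{2}.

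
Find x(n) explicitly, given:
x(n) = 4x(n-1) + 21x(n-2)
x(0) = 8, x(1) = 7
Characteristic equation: x² - 4x - 21 = 0, which factors as (x - (7))(x - (-3)) = 0.
Roots r₁ = 7, r₂ = -3 (distinct).
General solution: x(n) = A·(7)^n + B·(-3)^n.
From x(0) = 8: A + B = 8.
From x(1) = 7: 7A - 3B = 7.
Solving: A = \frac{31}{10}, B = \frac{49}{10}.
So x(n) = \frac{49 \left(-3\right)^{n}}{10} + \frac{31 \cdot 7^{n}}{10}.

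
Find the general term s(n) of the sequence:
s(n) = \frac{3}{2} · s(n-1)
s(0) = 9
Pure geometric recurrence with ratio \frac{3}{2}.
By induction s(n) = s(0) · (\frac{3}{2})^n = 9 \left(\frac{3}{2}\right)^{n}.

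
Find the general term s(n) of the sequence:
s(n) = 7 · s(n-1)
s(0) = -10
Pure geometric recurrence with ratio 7.
By induction s(n) = s(0) · (7)^n = - 10 \cdot 7^{n}.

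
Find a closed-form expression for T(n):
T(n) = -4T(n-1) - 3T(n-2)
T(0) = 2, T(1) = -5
Characteristic equation: x² + 4x + 3 = 0, which factors as (x - (-1))(x - (-3)) = 0.
Roots r₁ = -1, r₂ = -3 (distinct).
General solution: T(n) = A·(-1)^n + B·(-3)^n.
From T(0) = 2: A + B = 2.
From T(1) = -5: -A - 3B = -5.
Solving: A = \frac{1}{2}, B = \frac{3}{2}.
So T(n) = \frac{\left(-1\right)^{n}}{2} + \frac{3 \left(-3\right)^{n}}{2}.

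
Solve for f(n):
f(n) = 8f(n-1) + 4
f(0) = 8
First-order linear non-homogeneous.
Homogeneous solution: f_h(n) = A·(8)^n.
Try constant particular solution f_p = K: K = 8K + 4 ⇒ K = - \frac{4}{7}.
General: f(n) = A·(8)^n - \frac{4}{7}.
Apply f(0) = 8: A - \frac{4}{7} = 8 ⇒ A = \frac{60}{7}.
So f(n) = \frac{60 \cdot 8^{n}}{7} - \frac{4}{7}.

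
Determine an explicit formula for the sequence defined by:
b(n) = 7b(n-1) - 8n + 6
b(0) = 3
First-order linear with linear forcing.
Homogeneous solution: b_h(n) = A·(7)^n.
Try particular b_p(n) = pn + q. Substituting:
  pn + q = 7(p(n-1) + q) - 8n + 6.
Matching the n-coefficient: p = 7p - 8 ⇒ p = \frac{4}{3}.
Matching constants: q = -7p + 7q + 6 ⇒ q = \frac{5}{9}.
General: b(n) = A·(7)^n + \frac{4 n}{3} + \frac{5}{9}.
Apply b(0) = 3: A + \frac{5}{9} = 3 ⇒ A = \frac{22}{9}.
So b(n) = \frac{22 \cdot 7^{n}}{9} + \frac{4 n}{3} + \frac{5}{9}.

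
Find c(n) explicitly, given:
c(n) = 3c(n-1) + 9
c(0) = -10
First-order linear non-homogeneous.
Homogeneous solution: c_h(n) = A·(3)^n.
Try constant particular solution c_p = K: K = 3K + 9 ⇒ K = - \frac{9}{2}.
General: c(n) = A·(3)^n - \frac{9}{2}.
Apply c(0) = -10: A - \frac{9}{2} = -10 ⇒ A = - \frac{11}{2}.
So c(n) = - \frac{11 \cdot 3^{n}}{2} - \frac{9}{2}.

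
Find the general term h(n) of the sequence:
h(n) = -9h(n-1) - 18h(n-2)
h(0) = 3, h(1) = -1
Characteristic equation: x² + 9x + 18 = 0, which factors as (x - (-3))(x - (-6)) = 0.
Roots r₁ = -3, r₂ = -6 (distinct).
General solution: h(n) = A·(-3)^n + B·(-6)^n.
From h(0) = 3: A + B = 3.
From h(1) = -1: -3A - 6B = -1.
Solving: A = \frac{17}{3}, B = - \frac{8}{3}.
So h(n) = \frac{17 \left(-3\right)^{n}}{3} - \frac{8 \left(-6\right)^{n}}{3}.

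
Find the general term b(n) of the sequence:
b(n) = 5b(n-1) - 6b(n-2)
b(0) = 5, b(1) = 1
Characteristic equation: x² - 5x + 6 = 0, which factors as (x - (2))(x - (3)) = 0.
Roots r₁ = 2, r₂ = 3 (distinct).
General solution: b(n) = A·(2)^n + B·(3)^n.
From b(0) = 5: A + B = 5.
From b(1) = 1: 2A + 3B = 1.
Solving: A = 14, B = -9.
So b(n) = 14 \cdot 2^{n} - 9 \cdot 3^{n}.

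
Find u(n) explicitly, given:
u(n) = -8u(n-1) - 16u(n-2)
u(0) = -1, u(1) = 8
Characteristic equation: x² + 8x + 16 = 0, which is (x - (-4))².
Repeated root r = -4.
General solution: u(n) = (A + Bn)·(-4)^n.
From u(0) = -1: A = -1.
From u(1) = 8: (A + B)·(-4) = 8 ⇒ B = -1.
So u(n) = \left(- n - 1\right) \cdot (-4)^n.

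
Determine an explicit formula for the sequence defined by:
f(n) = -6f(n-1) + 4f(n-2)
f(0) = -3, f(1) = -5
Characteristic equation: x² + 6x - 4 = 0.
Discriminant Δ = (-6)² + 4·(4) = 52.
Roots r₁,₂ = (-6 ± √52)/2, so r₁ = -3 + \sqrt{13}, r₂ = - \sqrt{13} - 3.
General solution: f(n) = A·r₁^n + B·r₂^n.
From the initial conditions, A + B = -3 and r₁A + r₂B = -5.
Since r₁ - r₂ = √52: A = (-5 - (-3)r₂)/√52 = - \frac{7 \sqrt{13}}{13} - \frac{3}{2}, and B = -3 - A = - \frac{3}{2} + \frac{7 \sqrt{13}}{13}.
So f(n) = \left(- \frac{7 \sqrt{13}}{13} - \frac{3}{2}\right)\left(-3 + \sqrt{13}\right)^n + \left(- \frac{3}{2} + \frac{7 \sqrt{13}}{13}\right)\left(- \sqrt{13} - 3\right)^n.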